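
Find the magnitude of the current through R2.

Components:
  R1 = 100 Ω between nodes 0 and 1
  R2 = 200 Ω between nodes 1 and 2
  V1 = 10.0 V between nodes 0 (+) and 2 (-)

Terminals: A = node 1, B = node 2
Nodal analysis, taking node 2 as the 0 V reference.
Source V1 fixes V_0 = 10 V.
KCL at each unknown node (sum of currents leaving = 0; resistances in Ω):
  Node 1: (V_1 - 10)/100 + (V_1 - 0)/200 = 0
Collecting terms: 0.015 × V_1 = 0.1  =>  V_1 = 6.667 V
I_R2 = (V_1 - V_2)/R2 = (6.667 - 0)/200 = 0.03333 A
|I_R2| = 0.03333 A

Final answer: |I_R2| = 0.03333 A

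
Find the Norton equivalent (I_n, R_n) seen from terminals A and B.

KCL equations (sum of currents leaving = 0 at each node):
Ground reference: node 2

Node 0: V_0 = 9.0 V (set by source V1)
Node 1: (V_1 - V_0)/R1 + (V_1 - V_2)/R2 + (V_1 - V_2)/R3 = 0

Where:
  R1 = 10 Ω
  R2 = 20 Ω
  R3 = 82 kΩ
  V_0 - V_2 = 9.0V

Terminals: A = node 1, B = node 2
Find the Thévenin equivalent first; then I_n = V_th/R_th and R_n = R_th.
Step 1 — V_th is the open-circuit voltage V_A - V_B (nothing connected across the terminals).
Nodal analysis, taking node 2 as the 0 V reference.
Source V1 fixes V_0 = 9 V.
KCL at each unknown node (sum of currents leaving = 0; resistances in Ω):
  Node 1: (V_1 - 9)/10 + (V_1 - 0)/20 + (V_1 - 0)/82000 = 0
Collecting terms: 0.15 × V_1 = 0.9  =>  V_1 = 6 V
V_th = V_1 - V_2 = 6 - 0 = 6 V
Step 2 — R_th: zero the source — replace V1 by a short circuit (node 2 merges into node 0) — and find the resistance seen between A (node 1) and B (node 0).
Reduce the network between node 1 (A) and node 0 (B) by series/parallel combination:
  Rp1 = R1 ‖ R2 ‖ R3 (parallel, all between nodes 0 and 1) = 1/(1/10 + 1/20 + 1/82000) = 6.666 Ω
R_th = 6.666 Ω
I_n = V_th/R_th = 6/6.666 = 0.9 A, and R_n = R_th = 6.666 Ω

Final answer: I_n = 0.9 A, R_n = 6.666 Ω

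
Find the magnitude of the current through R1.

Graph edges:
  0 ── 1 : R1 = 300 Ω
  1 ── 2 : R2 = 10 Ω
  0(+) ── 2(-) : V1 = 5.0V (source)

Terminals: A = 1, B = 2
Nodal analysis, taking node 2 as the 0 V reference.
Source V1 fixes V_0 = 5 V.
KCL at each unknown node (sum of currents leaving = 0; resistances in Ω):
  Node 1: (V_1 - 5)/300 + (V_1 - 0)/10 = 0
Collecting terms: 0.1033 × V_1 = 0.01667  =>  V_1 = 0.1613 V
I_R1 = (V_0 - V_1)/R1 = (5 - 0.1613)/300 = 0.01613 A
|I_R1| = 0.01613 A

Final answer: |I_R1| = 0.01613 A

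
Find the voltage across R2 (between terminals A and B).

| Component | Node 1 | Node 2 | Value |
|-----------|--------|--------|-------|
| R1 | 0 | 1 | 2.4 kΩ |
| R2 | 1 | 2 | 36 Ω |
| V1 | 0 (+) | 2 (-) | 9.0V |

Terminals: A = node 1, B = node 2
R1 and R2 are in series across V1 (node 0 → node 1 → node 2), and the output A–B is taken across R2, so this is a voltage divider.
Series current: I = V1/(R1 + R2) = 9/(2400 + 36) = 9/2436 = 0.003695 A
V_R2 = I × R2 = V1 × R2/(R1 + R2) = 9 × 36/2436 = 0.133 V

Final answer: 0.133 V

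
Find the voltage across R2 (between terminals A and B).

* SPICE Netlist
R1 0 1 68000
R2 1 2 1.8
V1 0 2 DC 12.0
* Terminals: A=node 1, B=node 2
R1 and R2 are in series across V1 (node 0 → node 1 → node 2), and the output A–B is taken across R2, so this is a voltage divider.
Series current: I = V1/(R1 + R2) = 12/(68000 + 1.8) = 12/68000 = 0.0001765 A
V_R2 = I × R2 = V1 × R2/(R1 + R2) = 12 × 1.8/68000 = 0.0003176 V

Final answer: 0.0003176 V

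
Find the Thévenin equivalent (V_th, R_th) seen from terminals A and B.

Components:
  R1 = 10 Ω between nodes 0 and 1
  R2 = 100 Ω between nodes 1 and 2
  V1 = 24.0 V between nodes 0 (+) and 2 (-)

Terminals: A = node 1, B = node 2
Step 1 — V_th is the open-circuit voltage V_A - V_B (nothing connected across the terminals).
Nodal analysis, taking node 2 as the 0 V reference.
Source V1 fixes V_0 = 24 V.
KCL at each unknown node (sum of currents leaving = 0; resistances in Ω):
  Node 1: (V_1 - 24)/10 + (V_1 - 0)/100 = 0
Collecting terms: 0.11 × V_1 = 2.4  =>  V_1 = 21.82 V
V_th = V_1 - V_2 = 21.82 - 0 = 21.82 V
Step 2 — R_th: zero the source — replace V1 by a short circuit (node 2 merges into node 0) — and find the resistance seen between A (node 1) and B (node 0).
Reduce the network between node 1 (A) and node 0 (B) by series/parallel combination:
  Rp1 = R1 ‖ R2 (parallel, both between nodes 0 and 1) = 1/(1/10 + 1/100) = 9.091 Ω
R_th = 9.091 Ω

Final answer: V_th = 21.82 V, R_th = 9.091 Ω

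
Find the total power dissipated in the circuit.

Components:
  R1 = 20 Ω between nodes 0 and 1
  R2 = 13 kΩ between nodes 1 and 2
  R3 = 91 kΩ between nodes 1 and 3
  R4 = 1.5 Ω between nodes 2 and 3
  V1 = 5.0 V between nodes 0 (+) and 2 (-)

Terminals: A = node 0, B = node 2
Nodal analysis, taking node 2 as the 0 V reference.
Source V1 fixes V_0 = 5 V.
KCL at each unknown node (sum of currents leaving = 0; resistances in Ω):
  Node 1: (V_1 - 5)/20 + (V_1 - 0)/13000 + (V_1 - V_3)/91000 = 0
  Node 3: (V_3 - V_1)/91000 + (V_3 - 0)/1.5 = 0
Collecting terms (coefficients in siemens):
  0.05009·V_1 - 0.00001099·V_3 = 0.25
  0.6667·V_3 - 0.00001099·V_1 = 0
Determinant D = (0.05009)(0.6667) - (-0.00001099)(-0.00001099) = 0.03339
V_1 = [(0.25)(0.6667) - (-0.00001099)(0)]/D = 4.991 V
V_3 = [(0.05009)(0) - (0.25)(-0.00001099)]/D = 0.00008227 V
Power in each resistor, P = (ΔV)²/R:
  P_R1 = (5 - 4.991)²/20 = 0.000003851 W
  P_R2 = (4.991 - 0)²/13000 = 0.001916 W
  P_R3 = (4.991 - 0.00008227)²/91000 = 0.0002738 W
  P_R4 = (0 - 0.00008227)²/1.5 = 0.000000004512 W
P_total = P_R1 + P_R2 + P_R3 + P_R4 = 0.002194 W

Final answer: 0.002194 W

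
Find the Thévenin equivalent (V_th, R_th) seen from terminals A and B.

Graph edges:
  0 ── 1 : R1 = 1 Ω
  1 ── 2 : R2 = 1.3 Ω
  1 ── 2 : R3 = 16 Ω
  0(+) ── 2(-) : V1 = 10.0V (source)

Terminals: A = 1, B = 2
Step 1 — V_th is the open-circuit voltage V_A - V_B (nothing connected across the terminals).
Nodal analysis, taking node 2 as the 0 V reference.
Source V1 fixes V_0 = 10 V.
KCL at each unknown node (sum of currents leaving = 0; resistances in Ω):
  Node 1: (V_1 - 10)/1 + (V_1 - 0)/1.3 + (V_1 - 0)/16 = 0
Collecting terms: 1.832 × V_1 = 10  =>  V_1 = 5.459 V
V_th = V_1 - V_2 = 5.459 - 0 = 5.459 V
Step 2 — R_th: zero the source — replace V1 by a short circuit (node 2 merges into node 0) — and find the resistance seen between A (node 1) and B (node 0).
Reduce the network between node 1 (A) and node 0 (B) by series/parallel combination:
  Rp1 = R1 ‖ R2 ‖ R3 (parallel, all between nodes 0 and 1) = 1/(1/1 + 1/1.3 + 1/16) = 0.5459 Ω
R_th = 0.5459 Ω

Final answer: V_th = 5.459 V, R_th = 0.5459 Ω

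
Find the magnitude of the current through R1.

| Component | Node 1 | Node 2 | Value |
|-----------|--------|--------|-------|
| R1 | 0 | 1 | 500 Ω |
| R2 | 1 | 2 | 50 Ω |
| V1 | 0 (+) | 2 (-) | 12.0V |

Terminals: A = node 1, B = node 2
Nodal analysis, taking node 2 as the 0 V reference.
Source V1 fixes V_0 = 12 V.
KCL at each unknown node (sum of currents leaving = 0; resistances in Ω):
  Node 1: (V_1 - 12)/500 + (V_1 - 0)/50 = 0
Collecting terms: 0.022 × V_1 = 0.024  =>  V_1 = 1.091 V
I_R1 = (V_0 - V_1)/R1 = (12 - 1.091)/500 = 0.02182 A
|I_R1| = 0.02182 A

Final answer: |I_R1| = 0.02182 A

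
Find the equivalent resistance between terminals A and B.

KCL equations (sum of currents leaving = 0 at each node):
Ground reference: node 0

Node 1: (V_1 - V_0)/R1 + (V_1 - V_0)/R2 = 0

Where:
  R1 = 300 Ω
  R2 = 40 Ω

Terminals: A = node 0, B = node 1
Reduce the network between node 0 (A) and node 1 (B) by series/parallel combination:
  Rp1 = R1 ‖ R2 (parallel, both between nodes 0 and 1) = 1/(1/300 + 1/40) = 35.29 Ω
R_eq = 35.29 Ω

Final answer: 35.29 Ω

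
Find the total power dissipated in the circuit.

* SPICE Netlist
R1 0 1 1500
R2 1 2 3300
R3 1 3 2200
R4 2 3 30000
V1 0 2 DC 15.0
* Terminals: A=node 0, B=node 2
Nodal analysis, taking node 2 as the 0 V reference.
Source V1 fixes V_0 = 15 V.
KCL at each unknown node (sum of currents leaving = 0; resistances in Ω):
  Node 1: (V_1 - 15)/1500 + (V_1 - 0)/3300 + (V_1 - V_3)/2200 = 0
  Node 3: (V_3 - V_1)/2200 + (V_3 - 0)/30000 = 0
Collecting terms (coefficients in siemens):
  0.001424·V_1 - 0.0004545·V_3 = 0.01
  0.0004879·V_3 - 0.0004545·V_1 = 0
Determinant D = (0.001424)(0.0004879) - (-0.0004545)(-0.0004545) = 0.0000004882
V_1 = [(0.01)(0.0004879) - (-0.0004545)(0)]/D = 9.992 V
V_3 = [(0.001424)(0) - (0.01)(-0.0004545)]/D = 9.31 V
Power in each resistor, P = (ΔV)²/R:
  P_R1 = (15 - 9.992)²/1500 = 0.01672 W
  P_R2 = (9.992 - 0)²/3300 = 0.03026 W
  P_R3 = (9.992 - 9.31)²/2200 = 0.0002119 W
  P_R4 = (0 - 9.31)²/30000 = 0.002889 W
P_total = P_R1 + P_R2 + P_R3 + P_R4 = 0.05008 W

Final answer: 0.05008 W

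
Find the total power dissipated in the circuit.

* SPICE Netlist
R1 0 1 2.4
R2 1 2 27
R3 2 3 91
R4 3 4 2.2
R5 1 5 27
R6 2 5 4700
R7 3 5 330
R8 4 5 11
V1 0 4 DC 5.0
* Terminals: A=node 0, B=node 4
Nodal analysis, taking node 4 as the 0 V reference.
Source V1 fixes V_0 = 5 V.
KCL at each unknown node (sum of currents leaving = 0; resistances in Ω):
  Node 1: (V_1 - 5)/2.4 + (V_1 - V_2)/27 + (V_1 - V_5)/27 = 0
  Node 2: (V_2 - V_1)/27 + (V_2 - V_3)/91 + (V_2 - V_5)/4700 = 0
  Node 3: (V_3 - V_2)/91 + (V_3 - 0)/2.2 + (V_3 - V_5)/330 = 0
  Node 5: (V_5 - V_1)/27 + (V_5 - V_2)/4700 + (V_5 - V_3)/330 + (V_5 - 0)/11 = 0
Collecting terms (coefficients in siemens):
  0.4907·V_1 - 0.03704·V_2 - 0.03704·V_5 = 2.083
  0.04824·V_2 - 0.03704·V_1 - 0.01099·V_3 - 0.0002128·V_5 = 0
  0.4686·V_3 - 0.01099·V_2 - 0.00303·V_5 = 0
  0.1312·V_5 - 0.03704·V_1 - 0.0002128·V_2 - 0.00303·V_3 = 0
Solving these 4 simultaneous equations (Gaussian elimination) gives:
  V_1 = 4.614 V, V_2 = 3.569 V, V_3 = 0.09218 V, V_5 = 1.31 V
Power in each resistor, P = (ΔV)²/R:
  P_R1 = (5 - 4.614)²/2.4 = 0.06223 W
  P_R2 = (4.614 - 3.569)²/27 = 0.04041 W
  P_R3 = (3.569 - 0.09218)²/91 = 0.1328 W
  P_R4 = (0.09218 - 0)²/2.2 = 0.003862 W
  P_R5 = (4.614 - 1.31)²/27 = 0.4041 W
  P_R6 = (3.569 - 1.31)²/4700 = 0.001085 W
  P_R7 = (0.09218 - 1.31)²/330 = 0.004497 W
  P_R8 = (0 - 1.31)²/11 = 0.1561 W
P_total = P_R1 + P_R2 + P_R3 + P_R4 + P_R5 + P_R6 + P_R7 + P_R8 = 0.8051 W

Final answer: 0.8051 W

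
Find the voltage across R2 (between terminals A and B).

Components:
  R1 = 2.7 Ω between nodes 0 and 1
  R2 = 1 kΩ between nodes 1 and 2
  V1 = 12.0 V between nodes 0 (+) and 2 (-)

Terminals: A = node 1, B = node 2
R1 and R2 are in series across V1 (node 0 → node 1 → node 2), and the output A–B is taken across R2, so this is a voltage divider.
Series current: I = V1/(R1 + R2) = 12/(2.7 + 1000) = 12/1003 = 0.01197 A
V_R2 = I × R2 = V1 × R2/(R1 + R2) = 12 × 1000/1003 = 11.97 V

Final answer: 11.97 V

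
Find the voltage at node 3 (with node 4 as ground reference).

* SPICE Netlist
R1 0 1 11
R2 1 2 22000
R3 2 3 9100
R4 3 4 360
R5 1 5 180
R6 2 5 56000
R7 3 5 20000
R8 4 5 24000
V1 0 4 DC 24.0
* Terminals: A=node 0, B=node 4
Nodal analysis, taking node 4 as the 0 V reference.
Source V1 fixes V_0 = 24 V.
KCL at each unknown node (sum of currents leaving = 0; resistances in Ω):
  Node 1: (V_1 - 24)/11 + (V_1 - V_2)/22000 + (V_1 - V_5)/180 = 0
  Node 2: (V_2 - V_1)/22000 + (V_2 - V_3)/9100 + (V_2 - V_5)/56000 = 0
  Node 3: (V_3 - V_2)/9100 + (V_3 - 0)/360 + (V_3 - V_5)/20000 = 0
  Node 5: (V_5 - V_1)/180 + (V_5 - V_2)/56000 + (V_5 - V_3)/20000 + (V_5 - 0)/24000 = 0
Collecting terms (coefficients in siemens):
  0.09651·V_1 - 0.00004545·V_2 - 0.005556·V_5 = 2.182
  0.0001732·V_2 - 0.00004545·V_1 - 0.0001099·V_3 - 0.00001786·V_5 = 0
  0.002938·V_3 - 0.0001099·V_2 - 0.00005·V_5 = 0
  0.005665·V_5 - 0.005556·V_1 - 0.00001786·V_2 - 0.00005·V_3 = 0
Solving these 4 simultaneous equations (Gaussian elimination) gives:
  V_1 = 23.97 V, V_2 = 9.189 V, V_3 = 0.7444 V, V_5 = 23.54 V
The requested potential is V_3 = 0.7444 V.

Final answer: V_3 = 0.7444 V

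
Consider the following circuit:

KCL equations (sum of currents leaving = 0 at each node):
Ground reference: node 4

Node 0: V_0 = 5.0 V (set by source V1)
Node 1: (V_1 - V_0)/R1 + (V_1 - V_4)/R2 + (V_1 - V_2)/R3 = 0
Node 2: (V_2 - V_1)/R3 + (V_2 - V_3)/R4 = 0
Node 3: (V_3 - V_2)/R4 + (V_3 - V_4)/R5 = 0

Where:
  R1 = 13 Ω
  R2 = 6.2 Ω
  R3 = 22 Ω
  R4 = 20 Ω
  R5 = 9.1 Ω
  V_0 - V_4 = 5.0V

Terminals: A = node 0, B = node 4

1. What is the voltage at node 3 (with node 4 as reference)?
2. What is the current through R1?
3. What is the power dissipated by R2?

Nodal analysis, taking node 4 as the 0 V reference.
Source V1 fixes V_0 = 5 V.
KCL at each unknown node (sum of currents leaving = 0; resistances in Ω):
  Node 1: (V_1 - 5)/13 + (V_1 - 0)/6.2 + (V_1 - V_2)/22 = 0
  Node 2: (V_2 - V_1)/22 + (V_2 - V_3)/20 = 0
  Node 3: (V_3 - V_2)/20 + (V_3 - 0)/9.1 = 0
Collecting terms (coefficients in siemens):
  0.2837·V_1 - 0.04545·V_2 = 0.3846
  0.09545·V_2 - 0.04545·V_1 - 0.05·V_3 = 0
  0.1599·V_3 - 0.05·V_2 = 0
Solving these 3 simultaneous equations (Gaussian elimination) gives:
  V_1 = 1.492 V, V_2 = 0.8497 V, V_3 = 0.2657 V
Part 1:
  Read off the nodal solution: V_3 = 0.2657 V
Part 2:
  I_R1 = (V_0 - V_1)/R1 = (5 - 1.492)/13 = 0.2698 A
  Magnitude: I_R1 = 0.2698 A
Part 3:
  I_R2 = (V_1 - V_4)/R2 = (1.492 - 0)/6.2 = 0.2406 A
  P_R2 = I_R2² × R2 = (0.2406)² × 6.2 = 0.359 W

Final answers:
1. V_3 = 0.2657 V
2. I_R1 = 0.2698 A
3. P_R2 = 0.359 W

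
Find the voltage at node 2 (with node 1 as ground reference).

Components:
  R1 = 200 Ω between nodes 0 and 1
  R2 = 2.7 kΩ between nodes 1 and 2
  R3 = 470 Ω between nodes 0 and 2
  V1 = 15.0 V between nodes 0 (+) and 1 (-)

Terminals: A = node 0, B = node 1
Nodal analysis, taking node 1 as the 0 V reference.
Source V1 fixes V_0 = 15 V.
KCL at each unknown node (sum of currents leaving = 0; resistances in Ω):
  Node 2: (V_2 - 0)/2700 + (V_2 - 15)/470 = 0
Collecting terms: 0.002498 × V_2 = 0.03191  =>  V_2 = 12.78 V
The requested potential is V_2 = 12.78 V.

Final answer: V_2 = 12.78 V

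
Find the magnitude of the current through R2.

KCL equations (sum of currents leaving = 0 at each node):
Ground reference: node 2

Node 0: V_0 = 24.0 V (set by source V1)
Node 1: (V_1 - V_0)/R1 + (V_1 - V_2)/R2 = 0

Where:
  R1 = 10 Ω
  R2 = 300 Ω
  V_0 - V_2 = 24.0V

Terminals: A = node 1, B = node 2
Nodal analysis, taking node 2 as the 0 V reference.
Source V1 fixes V_0 = 24 V.
KCL at each unknown node (sum of currents leaving = 0; resistances in Ω):
  Node 1: (V_1 - 24)/10 + (V_1 - 0)/300 = 0
Collecting terms: 0.1033 × V_1 = 2.4  =>  V_1 = 23.23 V
I_R2 = (V_1 - V_2)/R2 = (23.23 - 0)/300 = 0.07742 A
|I_R2| = 0.07742 A

Final answer: |I_R2| = 0.07742 A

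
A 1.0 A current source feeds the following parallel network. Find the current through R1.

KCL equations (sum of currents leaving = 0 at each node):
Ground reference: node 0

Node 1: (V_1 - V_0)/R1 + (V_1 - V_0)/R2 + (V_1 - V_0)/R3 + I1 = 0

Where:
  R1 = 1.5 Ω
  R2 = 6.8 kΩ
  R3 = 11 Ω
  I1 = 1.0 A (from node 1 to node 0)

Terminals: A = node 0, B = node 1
All resistors sit directly between nodes 0 and 1, so they are in parallel and share one voltage V; the full source current 1 A splits among them.
1/R_par = 1/1.5 + 1/6800 + 1/11 = 0.7577 S  =>  R_par = 1.32 Ω
V = I × R_par = 1 × 1.32 = 1.32 V
I_R1 = V/R1 = 1.32/1.5 = 0.8798 A

Final answer: 0.8798 A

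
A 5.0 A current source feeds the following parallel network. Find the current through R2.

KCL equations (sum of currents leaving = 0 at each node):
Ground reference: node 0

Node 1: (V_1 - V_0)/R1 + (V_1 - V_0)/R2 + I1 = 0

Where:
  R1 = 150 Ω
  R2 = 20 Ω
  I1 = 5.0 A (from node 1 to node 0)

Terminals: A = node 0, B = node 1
All resistors sit directly between nodes 0 and 1, so they are in parallel and share one voltage V; the full source current 5 A splits among them.
1/R_par = 1/150 + 1/20 = 0.05667 S  =>  R_par = 17.65 Ω
V = I × R_par = 5 × 17.65 = 88.24 V
I_R2 = V/R2 = 88.24/20 = 4.412 A

Final answer: 4.412 A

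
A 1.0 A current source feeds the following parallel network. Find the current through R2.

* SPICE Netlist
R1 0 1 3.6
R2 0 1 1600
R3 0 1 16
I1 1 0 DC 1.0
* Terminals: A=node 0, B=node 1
All resistors sit directly between nodes 0 and 1, so they are in parallel and share one voltage V; the full source current 1 A splits among them.
1/R_par = 1/3.6 + 1/1600 + 1/16 = 0.3409 S  =>  R_par = 2.933 Ω
V = I × R_par = 1 × 2.933 = 2.933 V
I_R2 = V/R2 = 2.933/1600 = 0.001833 A

Final answer: 0.001833 A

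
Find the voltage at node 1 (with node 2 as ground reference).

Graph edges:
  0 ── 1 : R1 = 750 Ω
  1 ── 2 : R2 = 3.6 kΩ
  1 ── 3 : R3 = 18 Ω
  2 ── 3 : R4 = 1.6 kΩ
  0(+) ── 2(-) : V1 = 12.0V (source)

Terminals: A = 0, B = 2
Nodal analysis, taking node 2 as the 0 V reference.
Source V1 fixes V_0 = 12 V.
KCL at each unknown node (sum of currents leaving = 0; resistances in Ω):
  Node 1: (V_1 - 12)/750 + (V_1 - 0)/3600 + (V_1 - V_3)/18 = 0
  Node 3: (V_3 - V_1)/18 + (V_3 - 0)/1600 = 0
Collecting terms (coefficients in siemens):
  0.05717·V_1 - 0.05556·V_3 = 0.016
  0.05618·V_3 - 0.05556·V_1 = 0
Determinant D = (0.05717)(0.05618) - (-0.05556)(-0.05556) = 0.0001252
V_1 = [(0.016)(0.05618) - (-0.05556)(0)]/D = 7.178 V
V_3 = [(0.05717)(0) - (0.016)(-0.05556)]/D = 7.098 V
The requested potential is V_1 = 7.178 V.

Final answer: V_1 = 7.178 V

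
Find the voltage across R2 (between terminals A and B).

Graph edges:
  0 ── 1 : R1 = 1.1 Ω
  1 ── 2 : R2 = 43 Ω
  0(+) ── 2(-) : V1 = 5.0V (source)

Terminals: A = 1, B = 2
R1 and R2 are in series across V1 (node 0 → node 1 → node 2), and the output A–B is taken across R2, so this is a voltage divider.
Series current: I = V1/(R1 + R2) = 5/(1.1 + 43) = 5/44.1 = 0.1134 A
V_R2 = I × R2 = V1 × R2/(R1 + R2) = 5 × 43/44.1 = 4.875 V

Final answer: 4.875 V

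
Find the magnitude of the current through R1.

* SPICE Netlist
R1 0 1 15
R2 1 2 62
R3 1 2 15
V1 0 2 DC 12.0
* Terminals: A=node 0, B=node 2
Nodal analysis, taking node 2 as the 0 V reference.
Source V1 fixes V_0 = 12 V.
KCL at each unknown node (sum of currents leaving = 0; resistances in Ω):
  Node 1: (V_1 - 12)/15 + (V_1 - 0)/62 + (V_1 - 0)/15 = 0
Collecting terms: 0.1495 × V_1 = 0.8  =>  V_1 = 5.353 V
I_R1 = (V_0 - V_1)/R1 = (12 - 5.353)/15 = 0.4432 A
|I_R1| = 0.4432 A

Final answer: |I_R1| = 0.4432 A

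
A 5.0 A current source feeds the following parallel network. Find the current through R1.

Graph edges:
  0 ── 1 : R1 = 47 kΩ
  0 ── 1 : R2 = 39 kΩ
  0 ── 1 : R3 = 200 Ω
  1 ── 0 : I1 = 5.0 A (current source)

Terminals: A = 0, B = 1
All resistors sit directly between nodes 0 and 1, so they are in parallel and share one voltage V; the full source current 5 A splits among them.
1/R_par = 1/47000 + 1/39000 + 1/200 = 0.005047 S  =>  R_par = 198.1 Ω
V = I × R_par = 5 × 198.1 = 990.7 V
I_R1 = V/R1 = 990.7/47000 = 0.02108 A

Final answer: 0.02108 A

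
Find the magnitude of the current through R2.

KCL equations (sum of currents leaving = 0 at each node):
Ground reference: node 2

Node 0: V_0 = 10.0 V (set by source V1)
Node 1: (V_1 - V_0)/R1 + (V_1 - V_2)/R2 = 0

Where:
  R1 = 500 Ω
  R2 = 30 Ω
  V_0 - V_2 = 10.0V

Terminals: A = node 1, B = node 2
Nodal analysis, taking node 2 as the 0 V reference.
Source V1 fixes V_0 = 10 V.
KCL at each unknown node (sum of currents leaving = 0; resistances in Ω):
  Node 1: (V_1 - 10)/500 + (V_1 - 0)/30 = 0
Collecting terms: 0.03533 × V_1 = 0.02  =>  V_1 = 0.566 V
I_R2 = (V_1 - V_2)/R2 = (0.566 - 0)/30 = 0.01887 A
|I_R2| = 0.01887 A

Final answer: |I_R2| = 0.01887 A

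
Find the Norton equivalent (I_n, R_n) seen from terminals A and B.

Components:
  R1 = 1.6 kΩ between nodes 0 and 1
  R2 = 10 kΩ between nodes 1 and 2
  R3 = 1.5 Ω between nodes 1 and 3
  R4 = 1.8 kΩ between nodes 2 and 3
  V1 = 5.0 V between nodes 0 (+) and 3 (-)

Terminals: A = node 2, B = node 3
Find the Thévenin equivalent first; then I_n = V_th/R_th and R_n = R_th.
Step 1 — V_th is the open-circuit voltage V_A - V_B (nothing connected across the terminals).
Nodal analysis, taking node 3 as the 0 V reference.
Source V1 fixes V_0 = 5 V.
KCL at each unknown node (sum of currents leaving = 0; resistances in Ω):
  Node 1: (V_1 - 5)/1600 + (V_1 - V_2)/10000 + (V_1 - 0)/1.5 = 0
  Node 2: (V_2 - V_1)/10000 + (V_2 - 0)/1800 = 0
Collecting terms (coefficients in siemens):
  0.6674·V_1 - 0.0001·V_2 = 0.003125
  0.0006556·V_2 - 0.0001·V_1 = 0
Determinant D = (0.6674)(0.0006556) - (-0.0001)(-0.0001) = 0.0004375
V_1 = [(0.003125)(0.0006556) - (-0.0001)(0)]/D = 0.004683 V
V_2 = [(0.6674)(0) - (0.003125)(-0.0001)]/D = 0.0007143 V
V_th = V_2 - V_3 = 0.0007143 - 0 = 0.0007143 V
Step 2 — R_th: zero the source — replace V1 by a short circuit (node 3 merges into node 0) — and find the resistance seen between A (node 2) and B (node 0).
Reduce the network between node 2 (A) and node 0 (B) by series/parallel combination:
  Rp1 = R1 ‖ R3 (parallel, both between nodes 0 and 1) = 1/(1/1600 + 1/1.5) = 1.499 Ω
  Rs1 = R2 + Rp1 (series, joined only at node 1) = 10000 + 1.499 = 10000 Ω
  Rp2 = R4 ‖ Rs1 (parallel, both between nodes 0 and 2) = 1/(1/1800 + 1/10000) = 1525 Ω
R_th = 1.525 kΩ
I_n = V_th/R_th = 0.0007143/1525 = 0.0000004682 A, and R_n = R_th = 1.525 kΩ

Final answer: I_n = 4.682e-07 A, R_n = 1.525 kΩ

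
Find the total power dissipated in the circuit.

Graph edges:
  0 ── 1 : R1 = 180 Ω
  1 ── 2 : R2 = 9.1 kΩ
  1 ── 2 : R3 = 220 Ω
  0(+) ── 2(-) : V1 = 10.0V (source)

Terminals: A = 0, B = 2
Nodal analysis, taking node 2 as the 0 V reference.
Source V1 fixes V_0 = 10 V.
KCL at each unknown node (sum of currents leaving = 0; resistances in Ω):
  Node 1: (V_1 - 10)/180 + (V_1 - 0)/9100 + (V_1 - 0)/220 = 0
Collecting terms: 0.01021 × V_1 = 0.05556  =>  V_1 = 5.441 V
Power in each resistor, P = (ΔV)²/R:
  P_R1 = (10 - 5.441)²/180 = 0.1155 W
  P_R2 = (5.441 - 0)²/9100 = 0.003253 W
  P_R3 = (5.441 - 0)²/220 = 0.1346 W
P_total = P_R1 + P_R2 + P_R3 = 0.2533 W

Final answer: 0.2533 W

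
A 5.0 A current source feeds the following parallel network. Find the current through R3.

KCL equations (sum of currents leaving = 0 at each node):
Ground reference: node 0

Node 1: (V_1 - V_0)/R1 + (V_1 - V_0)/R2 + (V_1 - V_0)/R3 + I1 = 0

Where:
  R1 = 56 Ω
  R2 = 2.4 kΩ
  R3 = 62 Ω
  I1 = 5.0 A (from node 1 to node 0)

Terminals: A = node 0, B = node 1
All resistors sit directly between nodes 0 and 1, so they are in parallel and share one voltage V; the full source current 5 A splits among them.
1/R_par = 1/56 + 1/2400 + 1/62 = 0.0344 S  =>  R_par = 29.07 Ω
V = I × R_par = 5 × 29.07 = 145.3 V
I_R3 = V/R3 = 145.3/62 = 2.344 A

Final answer: 2.344 A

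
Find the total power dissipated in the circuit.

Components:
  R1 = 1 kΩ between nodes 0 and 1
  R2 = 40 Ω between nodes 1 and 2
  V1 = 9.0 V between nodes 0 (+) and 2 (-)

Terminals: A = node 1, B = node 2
Nodal analysis, taking node 2 as the 0 V reference.
Source V1 fixes V_0 = 9 V.
KCL at each unknown node (sum of currents leaving = 0; resistances in Ω):
  Node 1: (V_1 - 9)/1000 + (V_1 - 0)/40 = 0
Collecting terms: 0.026 × V_1 = 0.009  =>  V_1 = 0.3462 V
Power in each resistor, P = (ΔV)²/R:
  P_R1 = (9 - 0.3462)²/1000 = 0.07489 W
  P_R2 = (0.3462 - 0)²/40 = 0.002996 W
P_total = P_R1 + P_R2 = 0.07788 W

Final answer: 0.07788 W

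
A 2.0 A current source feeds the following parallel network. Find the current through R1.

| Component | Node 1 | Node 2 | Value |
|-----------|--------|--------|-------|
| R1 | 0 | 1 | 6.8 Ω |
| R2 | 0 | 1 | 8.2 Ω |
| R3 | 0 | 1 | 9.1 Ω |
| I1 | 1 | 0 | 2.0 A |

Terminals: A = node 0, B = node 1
All resistors sit directly between nodes 0 and 1, so they are in parallel and share one voltage V; the full source current 2 A splits among them.
1/R_par = 1/6.8 + 1/8.2 + 1/9.1 = 0.3789 S  =>  R_par = 2.639 Ω
V = I × R_par = 2 × 2.639 = 5.278 V
I_R1 = V/R1 = 5.278/6.8 = 0.7762 A

Final answer: 0.7762 A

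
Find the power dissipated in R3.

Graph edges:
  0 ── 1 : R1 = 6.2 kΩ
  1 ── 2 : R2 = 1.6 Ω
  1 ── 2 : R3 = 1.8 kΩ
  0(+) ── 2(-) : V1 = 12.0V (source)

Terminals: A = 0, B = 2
Nodal analysis, taking node 2 as the 0 V reference.
Source V1 fixes V_0 = 12 V.
KCL at each unknown node (sum of currents leaving = 0; resistances in Ω):
  Node 1: (V_1 - 12)/6200 + (V_1 - 0)/1.6 + (V_1 - 0)/1800 = 0
Collecting terms: 0.6257 × V_1 = 0.001935  =>  V_1 = 0.003093 V
I_R3 = (V_1 - V_2)/R3 = (0.003093 - 0)/1800 = 0.000001718 A
P_R3 = I_R3² × R3 = (0.000001718)² × 1800 = 0.000000005316 W

Final answer: 5.316e-09 W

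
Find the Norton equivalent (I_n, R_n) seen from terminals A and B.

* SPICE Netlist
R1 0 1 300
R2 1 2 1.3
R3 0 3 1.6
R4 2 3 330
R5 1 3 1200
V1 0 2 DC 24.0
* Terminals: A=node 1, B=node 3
Find the Thévenin equivalent first; then I_n = V_th/R_th and R_n = R_th.
Step 1 — V_th is the open-circuit voltage V_A - V_B (nothing connected across the terminals).
Nodal analysis, taking node 2 as the 0 V reference.
Source V1 fixes V_0 = 24 V.
KCL at each unknown node (sum of currents leaving = 0; resistances in Ω):
  Node 1: (V_1 - 24)/300 + (V_1 - 0)/1.3 + (V_1 - V_3)/1200 = 0
  Node 3: (V_3 - 24)/1.6 + (V_3 - 0)/330 + (V_3 - V_1)/1200 = 0
Collecting terms (coefficients in siemens):
  0.7734·V_1 - 0.0008333·V_3 = 0.08
  0.6289·V_3 - 0.0008333·V_1 = 15
Determinant D = (0.7734)(0.6289) - (-0.0008333)(-0.0008333) = 0.4864
V_1 = [(0.08)(0.6289) - (-0.0008333)(15)]/D = 0.1291 V
V_3 = [(0.7734)(15) - (0.08)(-0.0008333)]/D = 23.85 V
V_th = V_1 - V_3 = 0.1291 - 23.85 = -23.72 V
Step 2 — R_th: zero the source — replace V1 by a short circuit (node 2 merges into node 0) — and find the resistance seen between A (node 1) and B (node 3).
Reduce the network between node 1 (A) and node 3 (B) by series/parallel combination:
  Rp1 = R1 ‖ R2 (parallel, both between nodes 0 and 1) = 1/(1/300 + 1/1.3) = 1.294 Ω
  Rp2 = R3 ‖ R4 (parallel, both between nodes 0 and 3) = 1/(1/1.6 + 1/330) = 1.592 Ω
  Rs1 = Rp1 + Rp2 (series, joined only at node 0) = 1.294 + 1.592 = 2.887 Ω
  Rp3 = R5 ‖ Rs1 (parallel, both between nodes 1 and 3) = 1/(1/1200 + 1/2.887) = 2.88 Ω
R_th = 2.88 Ω
I_n = V_th/R_th = -23.72/2.88 = -8.238 A, and R_n = R_th = 2.88 Ω

Final answer: I_n = -8.238 A, R_n = 2.88 Ω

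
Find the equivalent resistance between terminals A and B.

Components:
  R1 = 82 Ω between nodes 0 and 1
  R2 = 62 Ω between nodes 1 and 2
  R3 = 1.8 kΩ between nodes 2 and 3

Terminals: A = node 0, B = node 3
Reduce the network between node 0 (A) and node 3 (B) by series/parallel combination:
  Rs1 = R1 + R2 (series, joined only at node 1) = 82 + 62 = 144 Ω
  Rs2 = R3 + Rs1 (series, joined only at node 2) = 1800 + 144 = 1944 Ω
R_eq = 1.944 kΩ

Final answer: 1.944 kΩ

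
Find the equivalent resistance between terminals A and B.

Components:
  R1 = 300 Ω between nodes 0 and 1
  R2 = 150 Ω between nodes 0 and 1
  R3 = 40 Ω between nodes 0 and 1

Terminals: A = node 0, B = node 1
Reduce the network between node 0 (A) and node 1 (B) by series/parallel combination:
  Rp1 = R1 ‖ R2 ‖ R3 (parallel, all between nodes 0 and 1) = 1/(1/300 + 1/150 + 1/40) = 28.57 Ω
R_eq = 28.57 Ω

Final answer: 28.57 Ω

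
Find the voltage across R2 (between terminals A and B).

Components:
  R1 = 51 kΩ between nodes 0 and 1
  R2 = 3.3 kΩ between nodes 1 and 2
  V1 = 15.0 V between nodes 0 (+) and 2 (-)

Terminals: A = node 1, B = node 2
R1 and R2 are in series across V1 (node 0 → node 1 → node 2), and the output A–B is taken across R2, so this is a voltage divider.
Series current: I = V1/(R1 + R2) = 15/(51000 + 3300) = 15/54300 = 0.0002762 A
V_R2 = I × R2 = V1 × R2/(R1 + R2) = 15 × 3300/54300 = 0.9116 V

Final answer: 0.9116 V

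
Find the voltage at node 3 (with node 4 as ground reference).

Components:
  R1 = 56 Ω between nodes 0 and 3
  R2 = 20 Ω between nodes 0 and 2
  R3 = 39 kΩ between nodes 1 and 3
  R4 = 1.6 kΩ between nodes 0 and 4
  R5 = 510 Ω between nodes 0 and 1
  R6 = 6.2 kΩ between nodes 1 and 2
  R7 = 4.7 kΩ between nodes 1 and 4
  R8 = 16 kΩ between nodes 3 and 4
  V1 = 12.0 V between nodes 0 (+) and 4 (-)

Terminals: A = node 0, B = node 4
Nodal analysis, taking node 4 as the 0 V reference.
Source V1 fixes V_0 = 12 V.
KCL at each unknown node (sum of currents leaving = 0; resistances in Ω):
  Node 1: (V_1 - V_3)/39000 + (V_1 - 12)/510 + (V_1 - V_2)/6200 + (V_1 - 0)/4700 = 0
  Node 2: (V_2 - 12)/20 + (V_2 - V_1)/6200 = 0
  Node 3: (V_3 - 12)/56 + (V_3 - V_1)/39000 + (V_3 - 0)/16000 = 0
Collecting terms (coefficients in siemens):
  0.00236·V_1 - 0.0001613·V_2 - 0.00002564·V_3 = 0.02353
  0.05016·V_2 - 0.0001613·V_1 = 0.6
  0.01795·V_3 - 0.00002564·V_1 = 0.2143
Solving these 3 simultaneous equations (Gaussian elimination) gives:
  V_1 = 10.92 V, V_2 = 12 V, V_3 = 11.96 V
The requested potential is V_3 = 11.96 V.

Final answer: V_3 = 11.96 V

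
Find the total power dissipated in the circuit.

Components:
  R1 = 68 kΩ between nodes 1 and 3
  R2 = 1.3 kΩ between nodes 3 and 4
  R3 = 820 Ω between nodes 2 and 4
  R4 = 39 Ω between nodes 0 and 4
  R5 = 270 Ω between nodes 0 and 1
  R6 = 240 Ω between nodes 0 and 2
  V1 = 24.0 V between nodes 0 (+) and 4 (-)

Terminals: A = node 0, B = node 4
Nodal analysis, taking node 4 as the 0 V reference.
Source V1 fixes V_0 = 24 V.
KCL at each unknown node (sum of currents leaving = 0; resistances in Ω):
  Node 1: (V_1 - V_3)/68000 + (V_1 - 24)/270 = 0
  Node 2: (V_2 - 0)/820 + (V_2 - 24)/240 = 0
  Node 3: (V_3 - V_1)/68000 + (V_3 - 0)/1300 = 0
Collecting terms (coefficients in siemens):
  0.003718·V_1 - 0.00001471·V_3 = 0.08889
  0.005386·V_2 = 0.1
  0.0007839·V_3 - 0.00001471·V_1 = 0
Solving these 3 simultaneous equations (Gaussian elimination) gives:
  V_1 = 23.91 V, V_2 = 18.57 V, V_3 = 0.4485 V
Power in each resistor, P = (ΔV)²/R:
  P_R1 = (23.91 - 0.4485)²/68000 = 0.008093 W
  P_R2 = (0.4485 - 0)²/1300 = 0.0001547 W
  P_R3 = (18.57 - 0)²/820 = 0.4204 W
  P_R4 = (24 - 0)²/39 = 14.77 W
  P_R5 = (24 - 23.91)²/270 = 0.00003213 W
  P_R6 = (24 - 18.57)²/240 = 0.123 W
P_total = P_R1 + P_R2 + P_R3 + P_R4 + P_R5 + P_R6 = 15.32 W

Final answer: 15.32 W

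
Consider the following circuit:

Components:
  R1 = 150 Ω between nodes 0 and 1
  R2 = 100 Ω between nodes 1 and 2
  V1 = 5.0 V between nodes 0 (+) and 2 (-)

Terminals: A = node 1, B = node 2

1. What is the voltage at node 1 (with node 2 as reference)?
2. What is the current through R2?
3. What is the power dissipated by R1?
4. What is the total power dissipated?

Nodal analysis, taking node 2 as the 0 V reference.
Source V1 fixes V_0 = 5 V.
KCL at each unknown node (sum of currents leaving = 0; resistances in Ω):
  Node 1: (V_1 - 5)/150 + (V_1 - 0)/100 = 0
Collecting terms: 0.01667 × V_1 = 0.03333  =>  V_1 = 2 V
Part 1:
  Read off the nodal solution: V_1 = 2 V
Part 2:
  I_R2 = (V_1 - V_2)/R2 = (2 - 0)/100 = 0.02 A
  Magnitude: I_R2 = 0.02 A
Part 3:
  I_R1 = (V_0 - V_1)/R1 = (5 - 2)/150 = 0.02 A
  P_R1 = I_R1² × R1 = (0.02)² × 150 = 0.06 W
Part 4:
  Power in each resistor, P = (ΔV)²/R:
    P_R1 = (5 - 2)²/150 = 0.06 W
    P_R2 = (2 - 0)²/100 = 0.04 W
  P_total = P_R1 + P_R2 = 0.1 W

Final answers:
1. V_1 = 2 V
2. I_R2 = 0.02 A
3. P_R1 = 0.06 W
4. P_total = 0.1 W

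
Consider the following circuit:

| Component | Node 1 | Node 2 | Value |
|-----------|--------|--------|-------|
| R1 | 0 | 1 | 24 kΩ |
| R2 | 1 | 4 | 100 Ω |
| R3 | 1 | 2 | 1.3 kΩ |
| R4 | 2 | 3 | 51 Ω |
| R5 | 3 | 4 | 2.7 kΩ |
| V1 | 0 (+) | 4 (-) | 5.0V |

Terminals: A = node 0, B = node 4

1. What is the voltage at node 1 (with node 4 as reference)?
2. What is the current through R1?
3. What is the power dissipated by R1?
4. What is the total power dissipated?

Nodal analysis, taking node 4 as the 0 V reference.
Source V1 fixes V_0 = 5 V.
KCL at each unknown node (sum of currents leaving = 0; resistances in Ω):
  Node 1: (V_1 - 5)/24000 + (V_1 - 0)/100 + (V_1 - V_2)/1300 = 0
  Node 2: (V_2 - V_1)/1300 + (V_2 - V_3)/51 = 0
  Node 3: (V_3 - V_2)/51 + (V_3 - 0)/2700 = 0
Collecting terms (coefficients in siemens):
  0.01081·V_1 - 0.0007692·V_2 = 0.0002083
  0.02038·V_2 - 0.0007692·V_1 - 0.01961·V_3 = 0
  0.01998·V_3 - 0.01961·V_2 = 0
Solving these 3 simultaneous equations (Gaussian elimination) gives:
  V_1 = 0.02025 V, V_2 = 0.01375 V, V_3 = 0.0135 V
Part 1:
  Read off the nodal solution: V_1 = 0.02025 V
Part 2:
  I_R1 = (V_0 - V_1)/R1 = (5 - 0.02025)/24000 = 0.0002075 A
  Magnitude: I_R1 = 0.0002075 A
Part 3:
  I_R1 = (V_0 - V_1)/R1 = (5 - 0.02025)/24000 = 0.0002075 A
  P_R1 = I_R1² × R1 = (0.0002075)² × 24000 = 0.001033 W
Part 4:
  Power in each resistor, P = (ΔV)²/R:
    P_R1 = (5 - 0.02025)²/24000 = 0.001033 W
    P_R2 = (0.02025 - 0)²/100 = 0.0000041 W
    P_R3 = (0.02025 - 0.01375)²/1300 = 0.00000003248 W
    P_R4 = (0.01375 - 0.0135)²/51 = 0.000000001274 W
    P_R5 = (0.0135 - 0)²/2700 = 0.00000006746 W
  P_total = P_R1 + P_R2 + P_R3 + P_R4 + P_R5 = 0.001037 W

Final answers:
1. V_1 = 0.02025 V
2. I_R1 = 0.0002075 A
3. P_R1 = 0.001033 W
4. P_total = 0.001037 W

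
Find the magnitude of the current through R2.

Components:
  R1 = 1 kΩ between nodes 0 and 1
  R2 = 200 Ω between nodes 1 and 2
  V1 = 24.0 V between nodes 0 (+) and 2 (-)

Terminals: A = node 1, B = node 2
Nodal analysis, taking node 2 as the 0 V reference.
Source V1 fixes V_0 = 24 V.
KCL at each unknown node (sum of currents leaving = 0; resistances in Ω):
  Node 1: (V_1 - 24)/1000 + (V_1 - 0)/200 = 0
Collecting terms: 0.006 × V_1 = 0.024  =>  V_1 = 4 V
I_R2 = (V_1 - V_2)/R2 = (4 - 0)/200 = 0.02 A
|I_R2| = 0.02 A

Final answer: |I_R2| = 0.02 A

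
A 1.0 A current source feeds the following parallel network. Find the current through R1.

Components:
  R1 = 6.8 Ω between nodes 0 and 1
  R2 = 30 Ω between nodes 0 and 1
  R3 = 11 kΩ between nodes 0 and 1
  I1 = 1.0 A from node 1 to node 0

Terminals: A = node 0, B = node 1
All resistors sit directly between nodes 0 and 1, so they are in parallel and share one voltage V; the full source current 1 A splits among them.
1/R_par = 1/6.8 + 1/30 + 1/11000 = 0.1805 S  =>  R_par = 5.541 Ω
V = I × R_par = 1 × 5.541 = 5.541 V
I_R1 = V/R1 = 5.541/6.8 = 0.8148 A

Final answer: 0.8148 A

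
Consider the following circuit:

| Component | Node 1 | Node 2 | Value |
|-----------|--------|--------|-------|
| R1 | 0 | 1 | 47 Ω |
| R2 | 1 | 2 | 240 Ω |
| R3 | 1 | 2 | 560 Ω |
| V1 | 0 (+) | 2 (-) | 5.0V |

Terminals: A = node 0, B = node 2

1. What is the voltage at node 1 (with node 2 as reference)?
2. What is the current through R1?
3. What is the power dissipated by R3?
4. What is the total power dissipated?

Nodal analysis, taking node 2 as the 0 V reference.
Source V1 fixes V_0 = 5 V.
KCL at each unknown node (sum of currents leaving = 0; resistances in Ω):
  Node 1: (V_1 - 5)/47 + (V_1 - 0)/240 + (V_1 - 0)/560 = 0
Collecting terms: 0.02723 × V_1 = 0.1064  =>  V_1 = 3.907 V
Part 1:
  Read off the nodal solution: V_1 = 3.907 V
Part 2:
  I_R1 = (V_0 - V_1)/R1 = (5 - 3.907)/47 = 0.02326 A
  Magnitude: I_R1 = 0.02326 A
Part 3:
  I_R3 = (V_1 - V_2)/R3 = (3.907 - 0)/560 = 0.006977 A
  P_R3 = I_R3² × R3 = (0.006977)² × 560 = 0.02726 W
Part 4:
  Power in each resistor, P = (ΔV)²/R:
    P_R1 = (5 - 3.907)²/47 = 0.02542 W
    P_R2 = (3.907 - 0)²/240 = 0.0636 W
    P_R3 = (3.907 - 0)²/560 = 0.02726 W
  P_total = P_R1 + P_R2 + P_R3 = 0.1163 W

Final answers:
1. V_1 = 3.907 V
2. I_R1 = 0.02326 A
3. P_R3 = 0.02726 W
4. P_total = 0.1163 W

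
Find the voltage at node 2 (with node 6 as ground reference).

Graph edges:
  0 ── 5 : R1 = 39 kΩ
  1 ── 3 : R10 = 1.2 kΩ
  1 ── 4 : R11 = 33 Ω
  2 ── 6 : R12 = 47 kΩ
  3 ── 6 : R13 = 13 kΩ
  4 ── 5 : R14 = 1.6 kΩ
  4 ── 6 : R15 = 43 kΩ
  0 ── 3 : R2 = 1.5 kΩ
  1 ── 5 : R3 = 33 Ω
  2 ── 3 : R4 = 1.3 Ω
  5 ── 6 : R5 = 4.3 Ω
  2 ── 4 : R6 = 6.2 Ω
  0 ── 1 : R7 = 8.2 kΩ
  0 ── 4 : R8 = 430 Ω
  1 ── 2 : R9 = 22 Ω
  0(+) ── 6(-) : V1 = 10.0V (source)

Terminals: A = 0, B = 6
Nodal analysis, taking node 6 as the 0 V reference.
Source V1 fixes V_0 = 10 V.
KCL at each unknown node (sum of currents leaving = 0; resistances in Ω):
  Node 1: (V_1 - V_5)/33 + (V_1 - 10)/8200 + (V_1 - V_2)/22 + (V_1 - V_3)/1200 + (V_1 - V_4)/33 = 0
  Node 2: (V_2 - V_3)/1.3 + (V_2 - V_4)/6.2 + (V_2 - V_1)/22 + (V_2 - 0)/47000 = 0
  Node 3: (V_3 - 10)/1500 + (V_3 - V_2)/1.3 + (V_3 - V_1)/1200 + (V_3 - 0)/13000 = 0
  Node 4: (V_4 - V_2)/6.2 + (V_4 - 10)/430 + (V_4 - V_1)/33 + (V_4 - V_5)/1600 + (V_4 - 0)/43000 = 0
  Node 5: (V_5 - 10)/39000 + (V_5 - V_1)/33 + (V_5 - 0)/4.3 + (V_5 - V_4)/1600 = 0
Collecting terms (coefficients in siemens):
  0.107·V_1 - 0.04545·V_2 - 0.0008333·V_3 - 0.0303·V_4 - 0.0303·V_5 = 0.00122
  0.976·V_2 - 0.04545·V_1 - 0.7692·V_3 - 0.1613·V_4 = 0
  0.7708·V_3 - 0.0008333·V_1 - 0.7692·V_2 = 0.006667
  0.1946·V_4 - 0.0303·V_1 - 0.1613·V_2 - 0.000625·V_5 = 0.02326
  0.2635·V_5 - 0.0303·V_1 - 0.000625·V_4 = 0.0002564
Solving these 5 simultaneous equations (Gaussian elimination) gives:
  V_1 = 0.979 V, V_2 = 1.285 V, V_3 = 1.292 V, V_4 = 1.338 V
  V_5 = 0.1167 V
The requested potential is V_2 = 1.285 V.

Final answer: V_2 = 1.285 V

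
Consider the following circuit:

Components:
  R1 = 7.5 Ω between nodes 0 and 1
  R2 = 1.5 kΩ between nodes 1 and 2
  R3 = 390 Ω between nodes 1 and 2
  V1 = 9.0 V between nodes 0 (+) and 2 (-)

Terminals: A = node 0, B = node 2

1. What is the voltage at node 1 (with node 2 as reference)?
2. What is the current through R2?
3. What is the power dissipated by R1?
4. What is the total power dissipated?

Nodal analysis, taking node 2 as the 0 V reference.
Source V1 fixes V_0 = 9 V.
KCL at each unknown node (sum of currents leaving = 0; resistances in Ω):
  Node 1: (V_1 - 9)/7.5 + (V_1 - 0)/1500 + (V_1 - 0)/390 = 0
Collecting terms: 0.1366 × V_1 = 1.2  =>  V_1 = 8.787 V
Part 1:
  Read off the nodal solution: V_1 = 8.787 V
Part 2:
  I_R2 = (V_1 - V_2)/R2 = (8.787 - 0)/1500 = 0.005858 A
  Magnitude: I_R2 = 0.005858 A
Part 3:
  I_R1 = (V_0 - V_1)/R1 = (9 - 8.787)/7.5 = 0.02839 A
  P_R1 = I_R1² × R1 = (0.02839)² × 7.5 = 0.006045 W
Part 4:
  Power in each resistor, P = (ΔV)²/R:
    P_R1 = (9 - 8.787)²/7.5 = 0.006045 W
    P_R2 = (8.787 - 0)²/1500 = 0.05148 W
    P_R3 = (8.787 - 0)²/390 = 0.198 W
  P_total = P_R1 + P_R2 + P_R3 = 0.2555 W

Final answers:
1. V_1 = 8.787 V
2. I_R2 = 0.005858 A
3. P_R1 = 0.006045 W
4. P_total = 0.2555 W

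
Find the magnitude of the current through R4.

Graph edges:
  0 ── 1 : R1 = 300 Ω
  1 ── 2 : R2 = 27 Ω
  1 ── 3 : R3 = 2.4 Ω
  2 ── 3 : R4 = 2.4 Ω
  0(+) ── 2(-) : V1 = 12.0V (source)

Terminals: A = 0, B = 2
Nodal analysis, taking node 2 as the 0 V reference.
Source V1 fixes V_0 = 12 V.
KCL at each unknown node (sum of currents leaving = 0; resistances in Ω):
  Node 1: (V_1 - 12)/300 + (V_1 - 0)/27 + (V_1 - V_3)/2.4 = 0
  Node 3: (V_3 - V_1)/2.4 + (V_3 - 0)/2.4 = 0
Collecting terms (coefficients in siemens):
  0.457·V_1 - 0.4167·V_3 = 0.04
  0.8333·V_3 - 0.4167·V_1 = 0
Determinant D = (0.457)(0.8333) - (-0.4167)(-0.4167) = 0.2073
V_1 = [(0.04)(0.8333) - (-0.4167)(0)]/D = 0.1608 V
V_3 = [(0.457)(0) - (0.04)(-0.4167)]/D = 0.08042 V
I_R4 = (V_2 - V_3)/R4 = (0 - 0.08042)/2.4 = -0.03351 A
|I_R4| = 0.03351 A

Final answer: |I_R4| = 0.03351 A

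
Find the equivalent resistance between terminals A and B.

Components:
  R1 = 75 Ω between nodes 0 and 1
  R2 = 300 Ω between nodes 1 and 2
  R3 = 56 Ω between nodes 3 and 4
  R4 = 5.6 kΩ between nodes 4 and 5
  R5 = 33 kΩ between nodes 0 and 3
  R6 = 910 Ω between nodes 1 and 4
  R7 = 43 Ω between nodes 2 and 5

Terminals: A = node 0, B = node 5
The network is not a plain series/parallel combination. Inject a 1 A test current into terminal A (node 0) and return it from terminal B (node 5); then R_eq = V_A / (1 A).
Nodal analysis, taking node 5 as the 0 V reference.
Current source I_test pushes 1 A into node 0 and draws it out of node 5.
KCL at each unknown node (sum of currents leaving = 0; resistances in Ω):
  Node 0: (V_0 - V_1)/75 + (V_0 - V_3)/33000 - 1 = 0
  Node 1: (V_1 - V_0)/75 + (V_1 - V_2)/300 + (V_1 - V_4)/910 = 0
  Node 2: (V_2 - V_1)/300 + (V_2 - 0)/43 = 0
  Node 3: (V_3 - V_0)/33000 + (V_3 - V_4)/56 = 0
  Node 4: (V_4 - V_1)/910 + (V_4 - V_3)/56 + (V_4 - 0)/5600 = 0
Collecting terms (coefficients in siemens):
  0.01336·V_0 - 0.01333·V_1 - 0.0000303·V_3 = 1
  0.01777·V_1 - 0.01333·V_0 - 0.003333·V_2 - 0.001099·V_4 = 0
  0.02659·V_2 - 0.003333·V_1 = 0
  0.01789·V_3 - 0.0000303·V_0 - 0.01786·V_4 = 0
  0.01913·V_4 - 0.001099·V_1 - 0.01786·V_3 = 0
Solving these 5 simultaneous equations (Gaussian elimination) gives:
  V_0 = 400.4 V, V_1 = 325.7 V, V_2 = 40.83 V, V_3 = 283.1 V
  V_4 = 282.9 V
R_eq = V_0 / 1 A = 400.4 Ω

Final answer: 400.4 Ω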